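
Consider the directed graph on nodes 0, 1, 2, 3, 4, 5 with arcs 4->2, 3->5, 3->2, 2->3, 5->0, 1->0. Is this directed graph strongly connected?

There is no directed path from 0 to 3, so the graph is not strongly connected.

No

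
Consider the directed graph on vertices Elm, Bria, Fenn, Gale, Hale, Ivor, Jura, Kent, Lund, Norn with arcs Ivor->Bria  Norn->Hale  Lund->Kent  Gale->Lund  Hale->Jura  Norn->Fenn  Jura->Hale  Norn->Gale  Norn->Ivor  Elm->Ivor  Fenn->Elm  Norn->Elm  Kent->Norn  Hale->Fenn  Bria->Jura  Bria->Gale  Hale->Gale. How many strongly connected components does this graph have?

{Elm, Bria, Fenn, Gale, Hale, Ivor, Jura, Kent, Lund, Norn} are all mutually reachable — one SCC of size 10.
That gives 1 strongly connected component.

1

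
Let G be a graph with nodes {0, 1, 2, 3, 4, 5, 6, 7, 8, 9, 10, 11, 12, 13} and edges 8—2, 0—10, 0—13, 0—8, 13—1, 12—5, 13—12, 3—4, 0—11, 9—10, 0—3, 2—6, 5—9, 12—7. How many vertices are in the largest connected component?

14

Starting from 0 we can reach 0, 1, 2, 3, 4, 5, 6, 7, 8, 9, 10, 11, 12, 13. That is one component of size 14.
The largest has 14 vertices.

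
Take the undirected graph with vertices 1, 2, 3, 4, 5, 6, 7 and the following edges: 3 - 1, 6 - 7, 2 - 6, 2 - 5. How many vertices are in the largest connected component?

4

4 is isolated — a component by itself.
Starting from 1 we can reach 1, 3. That is one component of size 2.
Starting from 2 we can reach 2, 5, 6, 7. That is one component of size 4.
The largest has 4 vertices.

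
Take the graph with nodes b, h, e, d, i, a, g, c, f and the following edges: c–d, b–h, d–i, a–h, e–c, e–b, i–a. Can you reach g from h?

No

The component containing h is {a, b, c, d, e, h, i}, and g is not in it.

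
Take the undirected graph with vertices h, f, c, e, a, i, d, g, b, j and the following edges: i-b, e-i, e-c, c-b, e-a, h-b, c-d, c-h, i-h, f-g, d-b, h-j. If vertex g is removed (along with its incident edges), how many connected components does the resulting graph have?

2

With g gone, the remaining components are: {f}; {a, b, c, d, e, h, i, j}.
That is 2 components.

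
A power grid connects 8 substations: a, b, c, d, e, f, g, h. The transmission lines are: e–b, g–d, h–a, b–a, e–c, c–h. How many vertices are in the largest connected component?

f is isolated — a component by itself.
Starting from d we can reach d, g. That is one component of size 2.
Starting from a we can reach a, b, c, e, h. That is one component of size 5.
The largest has 5 vertices.

5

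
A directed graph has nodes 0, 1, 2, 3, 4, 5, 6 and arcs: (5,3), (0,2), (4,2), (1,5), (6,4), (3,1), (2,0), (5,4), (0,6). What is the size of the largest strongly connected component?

{0, 2, 4, 6} are all mutually reachable — one SCC of size 4.
{1, 3, 5} are all mutually reachable — one SCC of size 3.
The largest has 4 vertices.

4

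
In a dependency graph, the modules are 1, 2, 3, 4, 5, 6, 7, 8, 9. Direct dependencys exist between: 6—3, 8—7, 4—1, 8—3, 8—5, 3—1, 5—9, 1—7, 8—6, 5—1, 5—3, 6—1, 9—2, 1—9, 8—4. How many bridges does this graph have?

The edges on the cycle 5-3-1-9-5 are not bridges since each lies on that cycle.
But removing 2—9 disconnects 2 from 9 — this is a bridge.

1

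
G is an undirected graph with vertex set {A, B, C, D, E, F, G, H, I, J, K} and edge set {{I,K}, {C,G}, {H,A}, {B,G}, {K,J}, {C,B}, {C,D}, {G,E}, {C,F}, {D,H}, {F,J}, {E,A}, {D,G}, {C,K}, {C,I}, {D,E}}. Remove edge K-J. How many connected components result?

1

K and J are still connected via K-C-F-J, so the component count stays at 1.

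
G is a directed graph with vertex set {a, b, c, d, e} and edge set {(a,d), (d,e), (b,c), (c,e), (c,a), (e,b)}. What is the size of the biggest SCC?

{a, b, c, d, e} are all mutually reachable — one SCC of size 5.
The largest has 5 vertices.

5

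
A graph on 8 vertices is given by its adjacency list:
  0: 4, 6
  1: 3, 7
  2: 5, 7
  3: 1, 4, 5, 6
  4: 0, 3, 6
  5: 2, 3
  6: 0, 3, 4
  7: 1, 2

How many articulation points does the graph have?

Removing 3 increases the component count from 1 to 2, so 3 is a cut vertex.
By contrast removing 1 leaves 1 component; it is not a cut vertex. No other vertex is a cut vertex either.

1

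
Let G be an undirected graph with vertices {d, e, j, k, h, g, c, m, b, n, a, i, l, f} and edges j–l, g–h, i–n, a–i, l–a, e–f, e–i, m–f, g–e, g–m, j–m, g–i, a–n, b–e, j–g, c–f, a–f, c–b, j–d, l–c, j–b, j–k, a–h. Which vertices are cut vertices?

j

Removing j increases the component count from 1 to 3, so j is a cut vertex.
By contrast removing e leaves 1 component; it is not a cut vertex. No other vertex is a cut vertex either.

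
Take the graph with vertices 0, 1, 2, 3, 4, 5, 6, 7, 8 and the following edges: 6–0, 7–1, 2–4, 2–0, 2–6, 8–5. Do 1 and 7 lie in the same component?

Yes

From 1 we can reach 1, 7, which includes 7.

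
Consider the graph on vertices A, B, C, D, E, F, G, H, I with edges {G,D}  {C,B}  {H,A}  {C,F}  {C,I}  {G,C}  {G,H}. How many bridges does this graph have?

removing G - H disconnects G from H; removing G - D disconnects G from D; removing F - C disconnects F from C; removing I - C disconnects I from C — these are bridges.
In total 7 edges are bridges.

7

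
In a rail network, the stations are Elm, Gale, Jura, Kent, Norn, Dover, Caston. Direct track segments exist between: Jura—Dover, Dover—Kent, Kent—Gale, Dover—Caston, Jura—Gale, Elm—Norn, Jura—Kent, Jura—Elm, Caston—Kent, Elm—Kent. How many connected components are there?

Starting from Elm we can reach Elm, Gale, Jura, Kent, Norn, Dover, Caston. That is one component of size 7.
Total: 1 component.

1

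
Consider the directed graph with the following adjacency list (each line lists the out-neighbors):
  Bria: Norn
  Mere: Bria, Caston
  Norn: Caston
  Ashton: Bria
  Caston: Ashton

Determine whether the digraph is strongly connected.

There is no directed path from Bria to Mere, so the graph is not strongly connected.

No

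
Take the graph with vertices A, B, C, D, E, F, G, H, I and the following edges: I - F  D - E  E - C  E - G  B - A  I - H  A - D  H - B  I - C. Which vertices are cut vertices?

Removing E increases the component count from 1 to 2, so E is a cut vertex.
Removing I increases the component count from 1 to 2, so I is a cut vertex.
By contrast removing D leaves 1 component; it is not a cut vertex. No other vertex is a cut vertex either.

E, I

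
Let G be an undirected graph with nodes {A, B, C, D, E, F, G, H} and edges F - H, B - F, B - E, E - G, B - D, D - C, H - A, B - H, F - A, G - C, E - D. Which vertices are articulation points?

B

Removing B increases the component count from 1 to 2, so B is a cut vertex.
By contrast removing D leaves 1 component; it is not a cut vertex. No other vertex is a cut vertex either.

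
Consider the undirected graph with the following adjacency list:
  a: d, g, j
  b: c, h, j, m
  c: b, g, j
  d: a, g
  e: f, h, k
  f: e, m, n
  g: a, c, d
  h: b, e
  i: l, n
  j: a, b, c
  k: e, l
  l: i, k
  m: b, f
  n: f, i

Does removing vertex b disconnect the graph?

Yes

Deleting b raises the number of components from 1 to 2, so b is a cut vertex.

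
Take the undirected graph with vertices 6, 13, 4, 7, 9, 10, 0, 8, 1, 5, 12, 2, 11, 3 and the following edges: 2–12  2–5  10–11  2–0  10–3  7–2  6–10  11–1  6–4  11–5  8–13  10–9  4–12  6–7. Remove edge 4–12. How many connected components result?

2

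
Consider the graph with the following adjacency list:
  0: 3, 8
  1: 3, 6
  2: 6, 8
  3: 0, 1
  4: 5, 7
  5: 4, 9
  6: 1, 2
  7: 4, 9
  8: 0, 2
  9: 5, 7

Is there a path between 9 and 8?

No

The component containing 9 is {4, 5, 7, 9}, and 8 is not in it.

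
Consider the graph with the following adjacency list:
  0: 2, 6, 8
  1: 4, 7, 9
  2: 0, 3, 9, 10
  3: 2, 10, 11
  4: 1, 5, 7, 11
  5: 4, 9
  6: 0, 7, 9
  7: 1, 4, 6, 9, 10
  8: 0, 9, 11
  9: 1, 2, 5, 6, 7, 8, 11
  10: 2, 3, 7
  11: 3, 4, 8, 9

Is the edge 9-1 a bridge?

After removing 9-1, the path 9-7-1 still connects them, so the edge is not a bridge.

No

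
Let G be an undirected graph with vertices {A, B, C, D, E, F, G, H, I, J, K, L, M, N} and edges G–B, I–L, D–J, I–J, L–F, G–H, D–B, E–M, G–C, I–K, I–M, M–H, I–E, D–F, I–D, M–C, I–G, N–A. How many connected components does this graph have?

Starting from A we can reach A, N. That is one component of size 2.
Starting from B we can reach B, C, D, E, F, G, H, I, J, K, L, M. That is one component of size 12.
Total: 2 components.

2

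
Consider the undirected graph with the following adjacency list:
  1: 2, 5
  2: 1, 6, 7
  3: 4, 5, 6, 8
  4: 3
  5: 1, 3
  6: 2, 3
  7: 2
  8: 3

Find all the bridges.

2-7, 3-4, 3-8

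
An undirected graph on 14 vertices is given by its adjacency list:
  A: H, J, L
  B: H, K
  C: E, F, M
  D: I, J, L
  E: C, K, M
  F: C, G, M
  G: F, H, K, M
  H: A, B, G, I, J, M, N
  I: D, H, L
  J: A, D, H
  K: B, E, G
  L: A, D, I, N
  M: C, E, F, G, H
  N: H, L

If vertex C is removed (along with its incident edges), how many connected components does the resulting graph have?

1

With C gone, the remaining components are: {A, B, D, E, F, G, H, I, J, K, L, M, N}.
That is 1 component.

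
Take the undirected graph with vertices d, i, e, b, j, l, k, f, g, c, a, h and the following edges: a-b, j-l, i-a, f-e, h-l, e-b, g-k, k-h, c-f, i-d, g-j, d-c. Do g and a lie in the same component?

No

The component containing g is {g, h, j, k, l}, and a is not in it.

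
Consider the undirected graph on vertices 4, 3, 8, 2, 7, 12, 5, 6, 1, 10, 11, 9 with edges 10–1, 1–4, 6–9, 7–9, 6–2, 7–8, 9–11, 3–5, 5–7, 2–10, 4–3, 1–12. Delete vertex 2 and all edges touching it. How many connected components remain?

With 2 gone, the remaining components are: {1, 3, 4, 5, 6, 7, 8, 9, 10, 11, 12}.
That is 1 component.

1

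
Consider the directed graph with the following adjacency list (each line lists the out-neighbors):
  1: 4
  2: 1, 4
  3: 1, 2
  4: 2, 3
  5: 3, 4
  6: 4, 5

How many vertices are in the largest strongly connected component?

{1, 2, 3, 4} are all mutually reachable — one SCC of size 4.
{5} is an SCC by itself.
{6} is an SCC by itself.
The largest has 4 vertices.

4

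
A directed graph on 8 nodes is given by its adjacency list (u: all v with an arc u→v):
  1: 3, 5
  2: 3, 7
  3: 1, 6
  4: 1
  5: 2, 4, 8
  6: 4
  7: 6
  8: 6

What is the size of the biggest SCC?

8

{1, 2, 3, 4, 5, 6, 7, 8} are all mutually reachable — one SCC of size 8.
The largest has 8 vertices.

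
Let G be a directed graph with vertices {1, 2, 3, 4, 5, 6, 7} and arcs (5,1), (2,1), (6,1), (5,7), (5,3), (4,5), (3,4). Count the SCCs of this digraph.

{3, 4, 5} are all mutually reachable — one SCC of size 3.
{2} is an SCC by itself.
{1} is an SCC by itself.
{7} is an SCC by itself.
{6} is an SCC by itself.
That gives 5 strongly connected components.

5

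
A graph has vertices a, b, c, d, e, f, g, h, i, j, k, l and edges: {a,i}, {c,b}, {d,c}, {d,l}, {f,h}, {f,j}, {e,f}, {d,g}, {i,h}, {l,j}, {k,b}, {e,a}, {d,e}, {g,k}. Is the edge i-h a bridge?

After removing i-h, the path i-a-e-f-h still connects them, so the edge is not a bridge.

No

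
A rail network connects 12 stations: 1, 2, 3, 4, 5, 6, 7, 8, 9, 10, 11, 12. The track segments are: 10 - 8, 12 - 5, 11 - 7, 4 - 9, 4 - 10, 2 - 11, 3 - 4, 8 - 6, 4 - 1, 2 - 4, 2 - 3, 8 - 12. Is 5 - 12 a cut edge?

Removing 5 - 12 leaves no path between 5 and 12: the component count goes from 1 to 2. So it is a bridge.

Yes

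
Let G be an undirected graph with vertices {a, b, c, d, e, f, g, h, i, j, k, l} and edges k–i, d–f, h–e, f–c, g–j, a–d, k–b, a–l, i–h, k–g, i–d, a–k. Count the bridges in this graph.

8

The edges on the cycle a-k-i-d-a are not bridges since each lies on that cycle.
But removing d–f disconnects d from f; removing i–h disconnects i from h; removing k–b disconnects k from b; removing h–e disconnects h from e — these are bridges.
In total 8 edges are bridges.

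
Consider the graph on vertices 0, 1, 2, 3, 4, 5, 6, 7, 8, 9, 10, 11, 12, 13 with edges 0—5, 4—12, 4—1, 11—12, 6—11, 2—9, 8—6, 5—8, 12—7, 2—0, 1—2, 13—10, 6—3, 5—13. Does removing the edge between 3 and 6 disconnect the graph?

Yes

Removing 3—6 leaves no path between 3 and 6: the component count goes from 1 to 2. So it is a bridge.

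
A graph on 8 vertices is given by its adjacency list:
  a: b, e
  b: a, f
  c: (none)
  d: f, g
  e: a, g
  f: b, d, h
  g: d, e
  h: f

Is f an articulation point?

Yes

Deleting f raises the number of components from 2 to 3, so f is a cut vertex.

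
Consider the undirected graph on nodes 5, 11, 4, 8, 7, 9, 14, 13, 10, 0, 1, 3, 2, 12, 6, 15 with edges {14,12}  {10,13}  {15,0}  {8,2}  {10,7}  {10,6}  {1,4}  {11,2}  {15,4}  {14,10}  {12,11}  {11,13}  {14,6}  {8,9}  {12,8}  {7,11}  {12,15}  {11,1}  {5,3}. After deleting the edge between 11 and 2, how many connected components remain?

2

11 and 2 are still connected via 11-12-8-2, so the component count stays at 2.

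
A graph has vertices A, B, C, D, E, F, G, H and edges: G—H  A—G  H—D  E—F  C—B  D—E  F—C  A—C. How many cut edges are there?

1

The edges on the cycle A-G-H-D-E-F-C-A are not bridges since each lies on that cycle.
But removing C—B disconnects C from B — this is a bridge.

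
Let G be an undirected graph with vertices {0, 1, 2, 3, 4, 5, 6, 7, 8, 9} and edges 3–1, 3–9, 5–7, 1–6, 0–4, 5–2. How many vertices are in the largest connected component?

4

8 is isolated — a component by itself.
Starting from 0 we can reach 0, 4. That is one component of size 2.
Starting from 2 we can reach 2, 5, 7. That is one component of size 3.
Starting from 1 we can reach 1, 3, 6, 9. That is one component of size 4.
The largest has 4 vertices.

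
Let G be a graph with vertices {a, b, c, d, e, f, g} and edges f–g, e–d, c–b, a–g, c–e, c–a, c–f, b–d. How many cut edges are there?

The edges on the cycle c-b-d-e-c are not bridges since each lies on that cycle.
Every edge lies on some cycle, so there are no bridges.

0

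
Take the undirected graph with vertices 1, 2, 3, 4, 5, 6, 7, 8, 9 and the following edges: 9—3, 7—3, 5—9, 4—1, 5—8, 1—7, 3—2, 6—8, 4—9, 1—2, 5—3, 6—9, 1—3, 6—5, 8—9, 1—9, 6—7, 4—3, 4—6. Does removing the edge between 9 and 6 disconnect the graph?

After removing 9—6, the path 9-4-6 still connects them, so the edge is not a bridge.

No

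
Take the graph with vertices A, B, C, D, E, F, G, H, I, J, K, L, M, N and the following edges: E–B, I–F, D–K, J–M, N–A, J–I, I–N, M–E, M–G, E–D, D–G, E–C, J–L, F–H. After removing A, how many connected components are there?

With A gone, the remaining components are: {B, C, D, E, F, G, H, I, J, K, L, M, N}.
That is 1 component.

1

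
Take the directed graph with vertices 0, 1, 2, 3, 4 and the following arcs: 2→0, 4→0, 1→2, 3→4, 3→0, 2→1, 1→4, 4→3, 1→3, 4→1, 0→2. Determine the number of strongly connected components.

1

{0, 1, 2, 3, 4} are all mutually reachable — one SCC of size 5.
That gives 1 strongly connected component.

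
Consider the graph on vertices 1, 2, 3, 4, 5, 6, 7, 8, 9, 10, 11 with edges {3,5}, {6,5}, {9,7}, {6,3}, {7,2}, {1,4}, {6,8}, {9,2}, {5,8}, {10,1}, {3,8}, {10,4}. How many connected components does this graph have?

4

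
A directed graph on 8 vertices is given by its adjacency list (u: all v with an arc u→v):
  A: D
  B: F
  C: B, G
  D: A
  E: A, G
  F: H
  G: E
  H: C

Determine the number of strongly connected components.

3

{B, C, F, H} are all mutually reachable — one SCC of size 4.
{A, D} are all mutually reachable — one SCC of size 2.
{E, G} are all mutually reachable — one SCC of size 2.
That gives 3 strongly connected components.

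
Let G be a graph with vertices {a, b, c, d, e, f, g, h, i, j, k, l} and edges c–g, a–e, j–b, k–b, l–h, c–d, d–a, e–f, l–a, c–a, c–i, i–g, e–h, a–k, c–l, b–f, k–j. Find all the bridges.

The edges on the cycle c-i-g-c are not bridges since each lies on that cycle.
Every edge lies on some cycle, so there are no bridges.

none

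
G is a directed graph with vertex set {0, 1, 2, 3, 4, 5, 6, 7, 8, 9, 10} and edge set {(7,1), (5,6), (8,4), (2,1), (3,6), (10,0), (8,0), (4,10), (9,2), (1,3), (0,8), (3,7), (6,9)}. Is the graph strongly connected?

No

There is no directed path from 3 to 5, so the graph is not strongly connected.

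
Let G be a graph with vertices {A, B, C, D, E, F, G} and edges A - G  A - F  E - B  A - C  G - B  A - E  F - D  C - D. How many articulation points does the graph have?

Removing A increases the component count from 1 to 2, so A is a cut vertex.
By contrast removing B leaves 1 component; it is not a cut vertex. No other vertex is a cut vertex either.

1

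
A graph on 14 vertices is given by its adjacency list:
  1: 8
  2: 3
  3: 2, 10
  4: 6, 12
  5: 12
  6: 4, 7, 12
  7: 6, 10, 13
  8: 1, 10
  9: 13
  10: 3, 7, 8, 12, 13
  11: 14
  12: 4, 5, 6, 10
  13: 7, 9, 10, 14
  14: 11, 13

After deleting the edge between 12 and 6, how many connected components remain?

12 and 6 are still connected via 12-4-6, so the component count stays at 1.

1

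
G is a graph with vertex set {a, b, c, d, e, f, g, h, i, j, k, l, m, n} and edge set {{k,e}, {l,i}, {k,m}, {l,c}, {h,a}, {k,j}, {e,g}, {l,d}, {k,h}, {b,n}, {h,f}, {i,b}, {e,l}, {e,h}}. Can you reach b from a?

Yes

From a we can reach a, b, c, d, e, f, g, h, i, j, k, l, m, n, which includes b.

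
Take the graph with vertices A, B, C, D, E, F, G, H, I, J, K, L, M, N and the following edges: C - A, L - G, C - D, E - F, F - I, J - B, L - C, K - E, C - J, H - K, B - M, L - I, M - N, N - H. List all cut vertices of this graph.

C, L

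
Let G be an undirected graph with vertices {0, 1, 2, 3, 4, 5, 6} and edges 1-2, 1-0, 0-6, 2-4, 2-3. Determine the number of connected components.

5 is isolated — a component by itself.
Starting from 0 we can reach 0, 1, 2, 3, 4, 6. That is one component of size 6.
Total: 2 components.

2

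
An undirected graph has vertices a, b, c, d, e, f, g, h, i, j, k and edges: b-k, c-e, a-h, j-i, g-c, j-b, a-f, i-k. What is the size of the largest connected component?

4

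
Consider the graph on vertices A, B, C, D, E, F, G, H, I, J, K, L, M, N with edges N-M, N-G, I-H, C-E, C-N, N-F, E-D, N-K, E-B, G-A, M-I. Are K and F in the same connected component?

Yes

From K we can reach A, B, C, D, E, F, G, H, I, K, M, N, which includes F.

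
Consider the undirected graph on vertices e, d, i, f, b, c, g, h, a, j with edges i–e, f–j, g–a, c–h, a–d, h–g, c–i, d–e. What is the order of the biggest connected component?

7

b is isolated — a component by itself.
Starting from f we can reach f, j. That is one component of size 2.
Starting from a we can reach a, c, d, e, g, h, i. That is one component of size 7.
The largest has 7 vertices.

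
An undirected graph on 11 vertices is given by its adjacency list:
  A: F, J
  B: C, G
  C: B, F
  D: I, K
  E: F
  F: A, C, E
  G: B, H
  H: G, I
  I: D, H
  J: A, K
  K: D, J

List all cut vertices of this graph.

F

Removing F increases the component count from 1 to 2, so F is a cut vertex.
By contrast removing E leaves 1 component; it is not a cut vertex. No other vertex is a cut vertex either.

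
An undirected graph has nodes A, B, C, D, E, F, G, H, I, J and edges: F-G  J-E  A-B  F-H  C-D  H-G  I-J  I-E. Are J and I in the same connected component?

From J we can reach E, I, J, which includes I.

Yes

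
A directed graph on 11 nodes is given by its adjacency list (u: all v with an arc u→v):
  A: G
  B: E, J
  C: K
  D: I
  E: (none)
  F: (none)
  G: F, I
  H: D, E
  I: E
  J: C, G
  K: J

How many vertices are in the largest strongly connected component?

3

{C, J, K} are all mutually reachable — one SCC of size 3.
{D} is an SCC by itself.
{H} is an SCC by itself.
{I} is an SCC by itself.
{B} is an SCC by itself.
(and 4 more singleton SCCs)
The largest has 3 vertices.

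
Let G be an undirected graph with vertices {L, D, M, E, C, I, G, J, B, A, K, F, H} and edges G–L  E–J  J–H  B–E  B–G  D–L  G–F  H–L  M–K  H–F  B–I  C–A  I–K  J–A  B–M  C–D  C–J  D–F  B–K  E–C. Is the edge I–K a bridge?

No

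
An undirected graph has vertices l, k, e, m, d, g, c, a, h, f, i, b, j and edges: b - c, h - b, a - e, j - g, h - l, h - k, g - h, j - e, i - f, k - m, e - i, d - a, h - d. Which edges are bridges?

b-c, b-h, e-i, f-i, h-k, h-l, k-m

The edges on the cycle j-g-h-d-a-e-j are not bridges since each lies on that cycle.
But removing h - l disconnects h from l; removing h - k disconnects h from k; removing f - i disconnects f from i; removing b - c disconnects b from c — these are bridges.
In total 7 edges are bridges.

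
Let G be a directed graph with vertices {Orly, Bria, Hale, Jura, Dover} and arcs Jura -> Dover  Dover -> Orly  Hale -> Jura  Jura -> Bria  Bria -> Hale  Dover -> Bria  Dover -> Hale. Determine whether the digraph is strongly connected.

No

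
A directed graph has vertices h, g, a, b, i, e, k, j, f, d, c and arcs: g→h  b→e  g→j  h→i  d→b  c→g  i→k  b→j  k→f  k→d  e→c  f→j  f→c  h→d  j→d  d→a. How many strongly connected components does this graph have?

{b, c, d, e, f, g, h, i, j, k} are all mutually reachable — one SCC of size 10.
{a} is an SCC by itself.
That gives 2 strongly connected components.

2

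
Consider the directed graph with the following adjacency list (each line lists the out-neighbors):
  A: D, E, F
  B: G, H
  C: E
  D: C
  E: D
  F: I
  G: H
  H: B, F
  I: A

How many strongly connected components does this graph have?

{C, D, E} are all mutually reachable — one SCC of size 3.
{B, G, H} are all mutually reachable — one SCC of size 3.
{A, F, I} are all mutually reachable — one SCC of size 3.
That gives 3 strongly connected components.

3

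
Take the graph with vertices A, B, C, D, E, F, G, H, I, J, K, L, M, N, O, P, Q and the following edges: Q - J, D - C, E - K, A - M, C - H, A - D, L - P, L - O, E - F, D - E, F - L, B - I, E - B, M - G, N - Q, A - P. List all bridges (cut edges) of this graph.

The edges on the cycle A-D-E-F-L-P-A are not bridges since each lies on that cycle.
But removing O - L disconnects O from L; removing A - M disconnects A from M; removing J - Q disconnects J from Q; removing C - D disconnects C from D — these are bridges.
In total 10 edges are bridges.

A-M, B-E, B-I, C-D, C-H, E-K, G-M, J-Q, L-O, N-Q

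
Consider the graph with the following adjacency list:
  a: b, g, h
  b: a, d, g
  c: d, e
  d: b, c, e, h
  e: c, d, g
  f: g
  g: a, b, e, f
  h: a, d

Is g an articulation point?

Yes

Deleting g raises the number of components from 1 to 2, so g is a cut vertex.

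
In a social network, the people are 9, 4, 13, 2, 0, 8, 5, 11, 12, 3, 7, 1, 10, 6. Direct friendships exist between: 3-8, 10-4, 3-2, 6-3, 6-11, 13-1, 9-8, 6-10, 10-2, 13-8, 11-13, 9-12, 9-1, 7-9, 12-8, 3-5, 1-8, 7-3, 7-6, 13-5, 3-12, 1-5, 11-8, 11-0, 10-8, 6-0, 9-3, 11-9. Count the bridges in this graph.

1

The edges on the cycle 13-1-5-13 are not bridges since each lies on that cycle.
But removing 4-10 disconnects 4 from 10 — this is a bridge.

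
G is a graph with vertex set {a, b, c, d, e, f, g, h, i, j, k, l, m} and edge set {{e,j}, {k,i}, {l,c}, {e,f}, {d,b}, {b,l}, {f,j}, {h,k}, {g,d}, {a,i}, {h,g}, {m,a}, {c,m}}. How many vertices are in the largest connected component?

10

Starting from e we can reach e, f, j. That is one component of size 3.
Starting from a we can reach a, b, c, d, g, h, i, k, l, m. That is one component of size 10.
The largest has 10 vertices.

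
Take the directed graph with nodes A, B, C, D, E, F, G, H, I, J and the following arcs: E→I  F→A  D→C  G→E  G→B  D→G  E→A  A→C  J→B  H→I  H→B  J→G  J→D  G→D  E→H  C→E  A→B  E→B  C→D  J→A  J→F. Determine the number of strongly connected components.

{A, C, D, E, G} are all mutually reachable — one SCC of size 5.
{B} is an SCC by itself.
{J} is an SCC by itself.
{F} is an SCC by itself.
{I} is an SCC by itself.
(and 1 more singleton SCC)
That gives 6 strongly connected components.

6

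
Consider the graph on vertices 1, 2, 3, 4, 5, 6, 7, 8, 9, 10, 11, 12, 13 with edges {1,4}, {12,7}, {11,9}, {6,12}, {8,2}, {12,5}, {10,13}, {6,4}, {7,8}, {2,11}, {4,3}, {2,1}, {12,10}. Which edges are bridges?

The edges on the cycle 6-12-7-8-2-1-4-6 are not bridges since each lies on that cycle.
But removing 12 - 10 disconnects 12 from 10; removing 10 - 13 disconnects 10 from 13; removing 9 - 11 disconnects 9 from 11; removing 12 - 5 disconnects 12 from 5 — these are bridges.
In total 6 edges are bridges.

10-12, 10-13, 11-2, 11-9, 12-5, 3-4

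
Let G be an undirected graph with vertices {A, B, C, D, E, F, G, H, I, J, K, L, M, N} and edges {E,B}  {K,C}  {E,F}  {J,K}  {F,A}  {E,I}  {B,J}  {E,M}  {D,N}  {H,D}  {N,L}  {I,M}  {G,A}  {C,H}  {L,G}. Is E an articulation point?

Yes

Deleting E raises the number of components from 1 to 2, so E is a cut vertex.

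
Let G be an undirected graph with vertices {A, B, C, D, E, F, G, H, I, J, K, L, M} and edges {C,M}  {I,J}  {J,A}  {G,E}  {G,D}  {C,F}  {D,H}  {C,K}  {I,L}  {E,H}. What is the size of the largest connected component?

4

B is isolated — a component by itself.
Starting from D we can reach D, E, G, H. That is one component of size 4.
Starting from A we can reach A, I, J, L. That is one component of size 4.
Starting from C we can reach C, F, K, M. That is one component of size 4.
The largest has 4 vertices.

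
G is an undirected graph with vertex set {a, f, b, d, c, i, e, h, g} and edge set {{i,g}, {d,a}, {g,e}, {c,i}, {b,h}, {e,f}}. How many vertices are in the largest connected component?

Starting from a we can reach a, d. That is one component of size 2.
Starting from b we can reach b, h. That is one component of size 2.
Starting from c we can reach c, e, f, g, i. That is one component of size 5.
The largest has 5 vertices.

5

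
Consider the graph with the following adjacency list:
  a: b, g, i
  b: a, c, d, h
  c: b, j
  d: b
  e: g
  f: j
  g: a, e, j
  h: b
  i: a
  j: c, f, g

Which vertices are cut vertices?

a, b, g, j

Removing a increases the component count from 1 to 2, so a is a cut vertex.
Removing b increases the component count from 1 to 3, so b is a cut vertex.
Removing g increases the component count from 1 to 2, so g is a cut vertex.
Likewise j is a cut vertex.
By contrast removing e leaves 1 component; it is not a cut vertex. No other vertex is a cut vertex either.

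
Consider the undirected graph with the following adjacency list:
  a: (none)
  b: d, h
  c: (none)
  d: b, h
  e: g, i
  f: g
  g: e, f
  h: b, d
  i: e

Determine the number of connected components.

c is isolated — a component by itself.
a is isolated — a component by itself.
Starting from b we can reach b, d, h. That is one component of size 3.
Starting from e we can reach e, f, g, i. That is one component of size 4.
Total: 4 components.

4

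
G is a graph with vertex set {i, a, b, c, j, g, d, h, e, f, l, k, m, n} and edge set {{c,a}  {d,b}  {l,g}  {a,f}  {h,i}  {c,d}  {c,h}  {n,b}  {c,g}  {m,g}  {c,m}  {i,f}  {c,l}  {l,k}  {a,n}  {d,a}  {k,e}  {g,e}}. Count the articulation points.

1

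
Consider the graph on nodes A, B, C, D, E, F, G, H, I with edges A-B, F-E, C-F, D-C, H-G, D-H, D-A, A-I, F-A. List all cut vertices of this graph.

A, D, F, H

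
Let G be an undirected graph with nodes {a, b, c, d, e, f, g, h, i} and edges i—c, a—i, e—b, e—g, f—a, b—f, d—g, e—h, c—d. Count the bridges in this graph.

1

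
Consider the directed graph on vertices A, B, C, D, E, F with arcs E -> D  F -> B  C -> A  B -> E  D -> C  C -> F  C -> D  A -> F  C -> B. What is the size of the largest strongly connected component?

{A, B, C, D, E, F} are all mutually reachable — one SCC of size 6.
The largest has 6 vertices.

6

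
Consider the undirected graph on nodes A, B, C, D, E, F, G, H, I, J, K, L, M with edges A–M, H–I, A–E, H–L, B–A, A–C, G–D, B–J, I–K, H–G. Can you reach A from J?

Yes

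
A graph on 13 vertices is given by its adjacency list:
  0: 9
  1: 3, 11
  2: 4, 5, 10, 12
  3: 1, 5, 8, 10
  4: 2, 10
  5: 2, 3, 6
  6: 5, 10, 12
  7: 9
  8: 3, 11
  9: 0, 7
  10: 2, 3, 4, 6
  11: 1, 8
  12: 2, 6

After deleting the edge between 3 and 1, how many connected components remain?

3 and 1 are still connected via 3-8-11-1, so the component count stays at 2.

2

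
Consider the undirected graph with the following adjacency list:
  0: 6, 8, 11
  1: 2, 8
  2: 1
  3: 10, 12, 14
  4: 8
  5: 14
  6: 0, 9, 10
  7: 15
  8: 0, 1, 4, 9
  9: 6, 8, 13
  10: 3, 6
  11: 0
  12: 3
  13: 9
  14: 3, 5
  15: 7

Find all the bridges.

The edges on the cycle 6-0-8-9-6 are not bridges since each lies on that cycle.
But removing 8-4 disconnects 8 from 4; removing 10-3 disconnects 10 from 3; removing 9-13 disconnects 9 from 13; removing 6-10 disconnects 6 from 10 — these are bridges.
In total 11 edges are bridges.

0-11, 1-2, 1-8, 10-3, 10-6, 12-3, 13-9, 14-3, 14-5, 15-7, 4-8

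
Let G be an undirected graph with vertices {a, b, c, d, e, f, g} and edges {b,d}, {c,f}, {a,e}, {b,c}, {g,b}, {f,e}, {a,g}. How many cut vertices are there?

Removing b increases the component count from 1 to 2, so b is a cut vertex.
By contrast removing a leaves 1 component; it is not a cut vertex. No other vertex is a cut vertex either.

1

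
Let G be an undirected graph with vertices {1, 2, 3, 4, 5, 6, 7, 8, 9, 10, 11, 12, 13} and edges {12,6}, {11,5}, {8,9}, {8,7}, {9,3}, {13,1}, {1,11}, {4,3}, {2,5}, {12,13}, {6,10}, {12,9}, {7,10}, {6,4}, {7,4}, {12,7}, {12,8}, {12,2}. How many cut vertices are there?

1

Removing 12 increases the component count from 1 to 2, so 12 is a cut vertex.
By contrast removing 2 leaves 1 component; it is not a cut vertex. No other vertex is a cut vertex either.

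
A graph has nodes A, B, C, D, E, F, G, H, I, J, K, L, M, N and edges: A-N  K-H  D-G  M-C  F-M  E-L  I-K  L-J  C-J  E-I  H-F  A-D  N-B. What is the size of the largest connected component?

9

Starting from A we can reach A, B, D, G, N. That is one component of size 5.
Starting from C we can reach C, E, F, H, I, J, K, L, M. That is one component of size 9.
The largest has 9 vertices.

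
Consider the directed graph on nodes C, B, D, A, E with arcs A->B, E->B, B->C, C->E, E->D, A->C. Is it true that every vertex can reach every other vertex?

No

There is no directed path from D to B, so the graph is not strongly connected.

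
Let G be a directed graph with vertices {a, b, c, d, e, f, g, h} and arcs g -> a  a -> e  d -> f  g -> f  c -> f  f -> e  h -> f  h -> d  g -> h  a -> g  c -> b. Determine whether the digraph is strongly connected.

No

There is no directed path from d to b, so the graph is not strongly connected.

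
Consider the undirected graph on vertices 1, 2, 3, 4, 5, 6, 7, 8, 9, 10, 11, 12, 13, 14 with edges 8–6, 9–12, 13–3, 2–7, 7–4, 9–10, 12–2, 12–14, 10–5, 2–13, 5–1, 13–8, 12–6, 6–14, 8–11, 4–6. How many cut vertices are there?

6

Removing 5 increases the component count from 1 to 2, so 5 is a cut vertex.
Removing 8 increases the component count from 1 to 2, so 8 is a cut vertex.
Removing 9 increases the component count from 1 to 2, so 9 is a cut vertex.
Likewise 10, 12, 13 are cut vertices.
By contrast removing 11 leaves 1 component; it is not a cut vertex. No other vertex is a cut vertex either.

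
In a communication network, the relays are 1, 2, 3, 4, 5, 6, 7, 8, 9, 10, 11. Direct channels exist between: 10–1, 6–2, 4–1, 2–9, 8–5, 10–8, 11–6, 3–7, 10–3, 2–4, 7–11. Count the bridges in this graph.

The edges on the cycle 10-3-7-11-6-2-4-1-10 are not bridges since each lies on that cycle.
But removing 8–5 disconnects 8 from 5; removing 9–2 disconnects 9 from 2; removing 10–8 disconnects 10 from 8 — these are bridges.
That makes 3 bridges.

3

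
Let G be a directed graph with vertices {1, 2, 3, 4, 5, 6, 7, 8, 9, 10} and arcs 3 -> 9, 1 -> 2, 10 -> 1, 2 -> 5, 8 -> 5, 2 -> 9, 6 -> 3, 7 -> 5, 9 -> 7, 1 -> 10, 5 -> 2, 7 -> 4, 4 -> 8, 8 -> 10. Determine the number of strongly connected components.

3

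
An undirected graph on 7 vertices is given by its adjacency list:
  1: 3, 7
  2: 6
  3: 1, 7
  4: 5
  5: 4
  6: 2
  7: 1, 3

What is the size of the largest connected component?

Starting from 4 we can reach 4, 5. That is one component of size 2.
Starting from 2 we can reach 2, 6. That is one component of size 2.
Starting from 1 we can reach 1, 3, 7. That is one component of size 3.
The largest has 3 vertices.

3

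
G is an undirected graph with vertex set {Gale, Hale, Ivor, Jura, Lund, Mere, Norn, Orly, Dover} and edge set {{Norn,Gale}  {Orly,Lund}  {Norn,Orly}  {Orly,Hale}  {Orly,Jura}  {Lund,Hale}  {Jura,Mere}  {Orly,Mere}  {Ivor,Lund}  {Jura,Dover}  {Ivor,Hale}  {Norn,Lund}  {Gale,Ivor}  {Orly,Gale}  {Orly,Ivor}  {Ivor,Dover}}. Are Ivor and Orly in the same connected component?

Yes

From Ivor we can reach Gale, Hale, Ivor, Jura, Lund, Mere, Norn, Orly, Dover, which includes Orly.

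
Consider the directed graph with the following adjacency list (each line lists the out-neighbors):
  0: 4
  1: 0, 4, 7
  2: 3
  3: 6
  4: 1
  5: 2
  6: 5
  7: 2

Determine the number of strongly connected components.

3

{2, 3, 5, 6} are all mutually reachable — one SCC of size 4.
{0, 1, 4} are all mutually reachable — one SCC of size 3.
{7} is an SCC by itself.
That gives 3 strongly connected components.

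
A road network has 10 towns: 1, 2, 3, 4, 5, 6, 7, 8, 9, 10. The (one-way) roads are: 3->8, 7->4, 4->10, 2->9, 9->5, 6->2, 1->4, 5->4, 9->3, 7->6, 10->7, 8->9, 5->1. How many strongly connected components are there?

{1, 2, 3, 4, 5, 6, 7, 8, 9, 10} are all mutually reachable — one SCC of size 10.
That gives 1 strongly connected component.

1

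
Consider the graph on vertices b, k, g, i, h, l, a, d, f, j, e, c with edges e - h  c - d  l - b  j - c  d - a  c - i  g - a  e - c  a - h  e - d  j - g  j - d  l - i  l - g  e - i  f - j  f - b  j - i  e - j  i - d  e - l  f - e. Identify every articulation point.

Removing e, for instance, still leaves 2 components. No single vertex removal increases the component count — the graph has no articulation points.

none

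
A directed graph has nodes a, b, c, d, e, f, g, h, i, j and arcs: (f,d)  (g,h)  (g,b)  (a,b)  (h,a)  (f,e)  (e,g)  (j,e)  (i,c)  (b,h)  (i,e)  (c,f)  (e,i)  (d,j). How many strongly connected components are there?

3

{c, d, e, f, i, j} are all mutually reachable — one SCC of size 6.
{a, b, h} are all mutually reachable — one SCC of size 3.
{g} is an SCC by itself.
That gives 3 strongly connected components.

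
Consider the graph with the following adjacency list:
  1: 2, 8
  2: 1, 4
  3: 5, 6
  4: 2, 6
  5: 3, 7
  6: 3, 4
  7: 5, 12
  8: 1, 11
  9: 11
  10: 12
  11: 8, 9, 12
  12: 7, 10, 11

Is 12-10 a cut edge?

Removing 12-10 leaves no path between 12 and 10: the component count goes from 1 to 2. So it is a bridge.

Yes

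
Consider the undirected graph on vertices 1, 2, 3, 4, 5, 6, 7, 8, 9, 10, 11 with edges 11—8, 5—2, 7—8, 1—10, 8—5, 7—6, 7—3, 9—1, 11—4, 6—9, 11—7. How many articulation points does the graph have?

7

Removing 1 increases the component count from 1 to 2, so 1 is a cut vertex.
Removing 5 increases the component count from 1 to 2, so 5 is a cut vertex.
Removing 6 increases the component count from 1 to 2, so 6 is a cut vertex.
Likewise 7, 8, 9, 11 are cut vertices.
By contrast removing 2 leaves 1 component; it is not a cut vertex. No other vertex is a cut vertex either.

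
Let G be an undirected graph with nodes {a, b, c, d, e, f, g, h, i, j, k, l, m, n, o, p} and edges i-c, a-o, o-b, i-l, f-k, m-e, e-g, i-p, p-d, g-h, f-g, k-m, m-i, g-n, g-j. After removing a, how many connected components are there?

With a gone, the remaining components are: {b, o}; {c, d, e, f, g, h, i, j, k, l, m, n, p}.
That is 2 components.

2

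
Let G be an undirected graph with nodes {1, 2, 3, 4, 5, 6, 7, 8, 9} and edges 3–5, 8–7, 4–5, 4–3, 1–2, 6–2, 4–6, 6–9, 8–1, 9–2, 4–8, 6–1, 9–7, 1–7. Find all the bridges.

none

The edges on the cycle 4-3-5-4 are not bridges since each lies on that cycle.
Every edge lies on some cycle, so there are no bridges.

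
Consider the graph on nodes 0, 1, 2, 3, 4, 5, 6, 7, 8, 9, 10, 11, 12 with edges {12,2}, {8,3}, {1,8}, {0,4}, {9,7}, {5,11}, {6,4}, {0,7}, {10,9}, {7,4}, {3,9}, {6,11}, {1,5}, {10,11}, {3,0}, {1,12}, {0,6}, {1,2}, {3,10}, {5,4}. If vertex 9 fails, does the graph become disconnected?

No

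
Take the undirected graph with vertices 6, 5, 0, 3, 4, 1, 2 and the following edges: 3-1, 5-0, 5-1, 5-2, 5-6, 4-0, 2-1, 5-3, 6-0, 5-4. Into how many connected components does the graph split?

1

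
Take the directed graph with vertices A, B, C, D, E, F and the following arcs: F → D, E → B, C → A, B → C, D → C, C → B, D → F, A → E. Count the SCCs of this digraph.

2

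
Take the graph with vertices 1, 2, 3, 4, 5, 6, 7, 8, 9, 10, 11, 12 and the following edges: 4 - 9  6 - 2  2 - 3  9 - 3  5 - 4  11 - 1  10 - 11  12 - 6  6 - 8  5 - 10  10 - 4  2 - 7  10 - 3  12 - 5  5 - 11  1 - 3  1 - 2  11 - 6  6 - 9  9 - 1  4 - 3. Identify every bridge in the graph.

2-7, 6-8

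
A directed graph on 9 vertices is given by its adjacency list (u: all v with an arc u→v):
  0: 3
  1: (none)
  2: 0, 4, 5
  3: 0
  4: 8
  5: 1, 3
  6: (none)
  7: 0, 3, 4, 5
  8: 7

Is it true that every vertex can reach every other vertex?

No

There is no directed path from 8 to 6, so the graph is not strongly connected.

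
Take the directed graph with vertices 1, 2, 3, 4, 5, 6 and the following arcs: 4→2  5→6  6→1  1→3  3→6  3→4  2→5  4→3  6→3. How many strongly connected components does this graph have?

1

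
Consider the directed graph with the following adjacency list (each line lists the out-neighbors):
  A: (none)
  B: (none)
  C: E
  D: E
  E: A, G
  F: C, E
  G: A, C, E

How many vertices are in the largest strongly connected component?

{C, E, G} are all mutually reachable — one SCC of size 3.
{F} is an SCC by itself.
{B} is an SCC by itself.
{D} is an SCC by itself.
{A} is an SCC by itself.
The largest has 3 vertices.

3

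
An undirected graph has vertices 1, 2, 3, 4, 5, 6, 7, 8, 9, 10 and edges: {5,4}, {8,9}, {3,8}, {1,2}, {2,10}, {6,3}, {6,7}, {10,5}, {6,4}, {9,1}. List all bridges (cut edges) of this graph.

The edges on the cycle 6-3-8-9-1-2-10-5-4-6 are not bridges since each lies on that cycle.
But removing 6–7 disconnects 6 from 7 — this is a bridge.

6-7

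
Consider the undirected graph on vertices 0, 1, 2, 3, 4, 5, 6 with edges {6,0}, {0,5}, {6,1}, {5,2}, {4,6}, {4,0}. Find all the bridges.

0-5, 1-6, 2-5

The edges on the cycle 4-6-0-4 are not bridges since each lies on that cycle.
But removing 5 - 2 disconnects 5 from 2; removing 0 - 5 disconnects 0 from 5; removing 6 - 1 disconnects 6 from 1 — these are bridges.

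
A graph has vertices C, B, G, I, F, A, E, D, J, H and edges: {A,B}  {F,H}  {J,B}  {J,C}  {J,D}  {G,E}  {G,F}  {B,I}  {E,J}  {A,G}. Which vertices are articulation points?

Removing B increases the component count from 1 to 2, so B is a cut vertex.
Removing F increases the component count from 1 to 2, so F is a cut vertex.
Removing G increases the component count from 1 to 2, so G is a cut vertex.
Likewise J is a cut vertex.
By contrast removing I leaves 1 component; it is not a cut vertex. No other vertex is a cut vertex either.

B, F, G, J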